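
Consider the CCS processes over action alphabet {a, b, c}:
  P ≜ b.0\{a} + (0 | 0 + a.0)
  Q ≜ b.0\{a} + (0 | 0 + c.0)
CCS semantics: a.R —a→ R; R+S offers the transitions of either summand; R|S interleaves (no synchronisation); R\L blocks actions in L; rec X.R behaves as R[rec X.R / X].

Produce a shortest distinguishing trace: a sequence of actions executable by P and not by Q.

Reachable graph of P (3 states):
  s0 = b.0\{a} + (0 | 0 + a.0) :: —a→ s1, —b→ s2
  s1 = 0 :: deadlocked
  s2 = 0\{a} :: deadlocked
Reachable graph of Q (3 states):
  t0 = b.0\{a} + (0 | 0 + c.0) :: —b→ t1, —c→ t2
  t1 = 0\{a} :: deadlocked
  t2 = 0 :: deadlocked
Run σ = ⟨a⟩ on P: start {s0}
  [1] a ⇒ {s1}
  P completes σ.
Run σ = ⟨a⟩ on Q: start {t0}
  [1] a ⇒ ∅  — Q cannot continue

a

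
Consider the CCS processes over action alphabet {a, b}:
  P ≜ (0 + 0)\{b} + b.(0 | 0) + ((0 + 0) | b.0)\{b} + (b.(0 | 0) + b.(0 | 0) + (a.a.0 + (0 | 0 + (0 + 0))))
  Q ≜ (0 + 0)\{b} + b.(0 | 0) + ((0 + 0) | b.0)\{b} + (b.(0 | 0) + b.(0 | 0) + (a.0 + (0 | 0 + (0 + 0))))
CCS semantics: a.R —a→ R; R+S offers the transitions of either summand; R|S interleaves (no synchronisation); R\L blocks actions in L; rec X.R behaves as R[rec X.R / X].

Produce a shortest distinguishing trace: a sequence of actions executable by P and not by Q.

Reachable graph of P (4 states):
  m0 = (0 + 0)\{b} + b.(0 | 0) + ((0 + 0) | b.0)\{b} + (b.(0 | 0) + b.(0 | 0) + (a.a.0 + (0 | 0 + (0 + 0)))) has moves =a=> m1, =b=> m2
  m1 = a.0 has moves =a=> m3
  m2 = 0 | 0 has moves ·
  m3 = 0 has moves ·
Reachable graph of Q (3 states):
  n0 = (0 + 0)\{b} + b.(0 | 0) + ((0 + 0) | b.0)\{b} + (b.(0 | 0) + b.(0 | 0) + (a.0 + (0 | 0 + (0 + 0)))) has moves =a=> n1, =b=> n2
  n1 = 0 has moves ·
  n2 = 0 | 0 has moves ·
Run σ = ⟨aa⟩ on P: start {m0}
  after a @ step 1: {m1}
  after a @ step 2: {m3}
  — P admits the full trace.
Run σ = ⟨aa⟩ on Q: start {n0}
  after a @ step 1: {n1}
  after a @ step 2: ∅  — Q cannot continue

aa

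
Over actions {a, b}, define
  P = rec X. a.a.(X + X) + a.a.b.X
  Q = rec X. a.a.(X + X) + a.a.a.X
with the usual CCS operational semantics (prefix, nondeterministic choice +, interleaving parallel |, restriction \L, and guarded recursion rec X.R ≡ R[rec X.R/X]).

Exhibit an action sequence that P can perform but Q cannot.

LTS(P): 5 reachable states
  s0 = rec X. a.a.(X + X) + a.a.b.X → -a-> s1, -a-> s2
  s1 = a.((rec X. a.a.(X + X) + a.a.b.X) + (rec X. a.a.(X + X) + a.a.b.X)) → -a-> s3
  s2 = a.b.(rec X. a.a.(X + X) + a.a.b.X) → -a-> s4
  s3 = (rec X. a.a.(X + X) + a.a.b.X) + (rec X. a.a.(X + X) + a.a.b.X) → -a-> s1, -a-> s2
  s4 = b.(rec X. a.a.(X + X) + a.a.b.X) → -b-> s0
LTS(Q): 5 reachable states
  t0 = rec X. a.a.(X + X) + a.a.a.X → -a-> t1, -a-> t2
  t1 = a.((rec X. a.a.(X + X) + a.a.a.X) + (rec X. a.a.(X + X) + a.a.a.X)) → -a-> t3
  t2 = a.a.(rec X. a.a.(X + X) + a.a.a.X) → -a-> t4
  t3 = (rec X. a.a.(X + X) + a.a.a.X) + (rec X. a.a.(X + X) + a.a.a.X) → -a-> t1, -a-> t2
  t4 = a.(rec X. a.a.(X + X) + a.a.a.X) → -a-> t0
Run σ = ⟨aab⟩ on P: start {s0}
  [1] a ⇒ {s1, s2}
  [2] a ⇒ {s3, s4}
  [3] b ⇒ {s0}
  — P admits the full trace.
Run σ = ⟨aab⟩ on Q: start {t0}
  [1] a ⇒ {t1, t2}
  [2] a ⇒ {t3, t4}
  [3] b ⇒ no successor for Q

aab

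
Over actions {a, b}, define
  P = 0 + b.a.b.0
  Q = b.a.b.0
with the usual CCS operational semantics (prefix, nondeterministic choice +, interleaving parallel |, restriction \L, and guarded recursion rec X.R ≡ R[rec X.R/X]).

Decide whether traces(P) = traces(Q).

YES

P's transition system — 4 states:
  u0 = 0 + b.a.b.0 → —b→ u1
  u1 = a.b.0 → —a→ u2
  u2 = b.0 → —b→ u3
  u3 = 0 → ·
Q's transition system — 4 states:
  v0 = b.a.b.0 → —b→ v1
  v1 = a.b.0 → —a→ v2
  v2 = b.0 → —b→ v3
  v3 = 0 → ·
Bisimilarity quotient blocks:
  B0 = {u0, v0}
  B1 = {u1, v1}
  B2 = {u2, v2}
  B3 = {u3, v3}
u0 ∈ B0, v0 ∈ B0 → same block
Bisimilar ⇒ trace-equivalent.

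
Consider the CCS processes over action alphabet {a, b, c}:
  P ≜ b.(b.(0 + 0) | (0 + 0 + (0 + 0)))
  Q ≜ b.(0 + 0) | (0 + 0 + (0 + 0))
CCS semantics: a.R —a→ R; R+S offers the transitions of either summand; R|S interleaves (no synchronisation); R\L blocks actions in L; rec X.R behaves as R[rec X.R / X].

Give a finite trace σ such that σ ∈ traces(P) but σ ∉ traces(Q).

P's transition system — 3 states:
  p0 = b.(b.(0 + 0) | (0 + 0 + (0 + 0))) ⊢ —b→ p1
  p1 = b.(0 + 0) | (0 + 0 + (0 + 0)) ⊢ —b→ p2
  p2 = (0 + 0) | (0 + 0 + (0 + 0)) ⊢ ∅
Q's transition system — 2 states:
  q0 = b.(0 + 0) | (0 + 0 + (0 + 0)) ⊢ —b→ q1
  q1 = (0 + 0) | (0 + 0 + (0 + 0)) ⊢ ∅
Executing bb from P (initial set {p0}):
  step 1 (b): {p1}
  step 2 (b): {p2}
  — P admits the full trace.
Executing bb from Q (initial set {q0}):
  step 1 (b): {q1}
  step 2 (b): ∅ (Q stuck)

bb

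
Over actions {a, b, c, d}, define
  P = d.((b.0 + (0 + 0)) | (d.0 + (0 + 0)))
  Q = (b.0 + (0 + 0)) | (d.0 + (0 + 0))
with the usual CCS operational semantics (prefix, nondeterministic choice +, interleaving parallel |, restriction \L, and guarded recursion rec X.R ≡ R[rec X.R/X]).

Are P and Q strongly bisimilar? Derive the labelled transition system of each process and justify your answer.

NO

LTS(P): 5 reachable states
  u0 = d.((b.0 + (0 + 0)) | (d.0 + (0 + 0))) :: ··d··> u1
  u1 = (b.0 + (0 + 0)) | (d.0 + (0 + 0)) :: ··b··> u2, ··d··> u3
  u2 = 0 | (d.0 + (0 + 0)) :: ··d··> u4
  u3 = (b.0 + (0 + 0)) | 0 :: ··b··> u4
  u4 = 0 | 0 :: ·
LTS(Q): 4 reachable states
  v0 = (b.0 + (0 + 0)) | (d.0 + (0 + 0)) :: ··b··> v1, ··d··> v2
  v1 = 0 | (d.0 + (0 + 0)) :: ··d··> v3
  v2 = (b.0 + (0 + 0)) | 0 :: ··b··> v3
  v3 = 0 | 0 :: ·
Partition-refinement fixed point:
  B0 = {u0}
  B1 = {u1, v0}
  B2 = {u2, v1}
  B3 = {u4, v3}
  B4 = {u3, v2}
u0 ∈ B0, v0 ∈ B1 → different blocks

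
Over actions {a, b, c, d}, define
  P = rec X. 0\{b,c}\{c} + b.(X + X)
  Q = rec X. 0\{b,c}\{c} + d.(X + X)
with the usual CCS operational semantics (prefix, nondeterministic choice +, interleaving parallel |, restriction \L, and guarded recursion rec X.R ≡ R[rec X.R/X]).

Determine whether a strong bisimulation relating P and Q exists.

P ≁ Q

LTS(P): 2 reachable states
  u0 = rec X. 0\{b,c}\{c} + b.(X + X) | -b-> u1
  u1 = (rec X. 0\{b,c}\{c} + b.(X + X)) + (rec X. 0\{b,c}\{c} + b.(X + X)) | -b-> u1
LTS(Q): 2 reachable states
  v0 = rec X. 0\{b,c}\{c} + d.(X + X) | -d-> v1
  v1 = (rec X. 0\{b,c}\{c} + d.(X + X)) + (rec X. 0\{b,c}\{c} + d.(X + X)) | -d-> v1
Partition-refinement fixed point:
  B0 = {u0, u1}
  B1 = {v0, v1}
u0 ∈ B0, v0 ∈ B1 → different blocks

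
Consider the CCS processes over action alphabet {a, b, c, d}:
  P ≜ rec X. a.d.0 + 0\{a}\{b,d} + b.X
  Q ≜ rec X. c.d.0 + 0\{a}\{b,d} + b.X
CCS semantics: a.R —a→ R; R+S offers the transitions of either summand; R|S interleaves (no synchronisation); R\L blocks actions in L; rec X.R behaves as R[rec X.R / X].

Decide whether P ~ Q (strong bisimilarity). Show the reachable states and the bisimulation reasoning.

P's transition system — 3 states:
  s0 = rec X. a.d.0 + 0\{a}\{b,d} + b.X → ··a··> s1, ··b··> s0
  s1 = d.0 → ··d··> s2
  s2 = 0 → deadlocked
Q's transition system — 3 states:
  t0 = rec X. c.d.0 + 0\{a}\{b,d} + b.X → ··b··> t0, ··c··> t1
  t1 = d.0 → ··d··> t2
  t2 = 0 → deadlocked
Bisimilarity quotient blocks:
  B0 = {s0}
  B1 = {s1, t1}
  B2 = {s2, t2}
  B3 = {t0}
s0 ∈ B0, t0 ∈ B3 → different blocks

not bisimilar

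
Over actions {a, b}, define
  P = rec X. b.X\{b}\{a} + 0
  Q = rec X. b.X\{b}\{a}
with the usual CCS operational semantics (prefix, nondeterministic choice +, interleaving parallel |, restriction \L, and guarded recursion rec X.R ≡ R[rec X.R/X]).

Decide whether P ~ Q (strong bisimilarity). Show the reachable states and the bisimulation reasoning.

Reachable graph of P (2 states):
  p0 = rec X. b.X\{b}\{a} + 0 → —b→ p1
  p1 = (rec X. b.X\{b}\{a} + 0)\{b}\{a} → ·
Reachable graph of Q (2 states):
  q0 = rec X. b.X\{b}\{a} → —b→ q1
  q1 = (rec X. b.X\{b}\{a})\{b}\{a} → ·
Coarsest stable partition (strong bisimilarity classes):
  B0 = {p0, q0}
  B1 = {p1, q1}
p0 ∈ B0, q0 ∈ B0 → same block

bisimilar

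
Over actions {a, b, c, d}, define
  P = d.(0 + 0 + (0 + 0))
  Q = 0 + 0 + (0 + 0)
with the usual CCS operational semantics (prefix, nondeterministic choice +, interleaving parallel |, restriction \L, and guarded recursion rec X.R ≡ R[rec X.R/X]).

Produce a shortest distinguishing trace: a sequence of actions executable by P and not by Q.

d

P's transition system — 2 states:
  m0 = d.(0 + 0 + (0 + 0)) has moves ··d··> m1
  m1 = 0 + 0 + (0 + 0) has moves (no moves)
Q's transition system — 1 states:
  n0 = 0 + 0 + (0 + 0) has moves (no moves)
Trace ⟨d⟩ through P, begin at {m0}:
  step 1 (d): {m1}
  P completes σ.
Trace ⟨d⟩ through Q, begin at {n0}:
  step 1 (d): ∅  — Q cannot continue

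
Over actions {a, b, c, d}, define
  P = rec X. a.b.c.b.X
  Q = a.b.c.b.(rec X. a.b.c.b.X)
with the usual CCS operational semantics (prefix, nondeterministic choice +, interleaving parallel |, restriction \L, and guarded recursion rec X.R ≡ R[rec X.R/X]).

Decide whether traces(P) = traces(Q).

Reachable graph of P (4 states):
  s0 = rec X. a.b.c.b.X ⊢ -a-> s1
  s1 = b.c.b.(rec X. a.b.c.b.X) ⊢ -b-> s2
  s2 = c.b.(rec X. a.b.c.b.X) ⊢ -c-> s3
  s3 = b.(rec X. a.b.c.b.X) ⊢ -b-> s0
Reachable graph of Q (5 states):
  t0 = a.b.c.b.(rec X. a.b.c.b.X) ⊢ -a-> t1
  t1 = b.c.b.(rec X. a.b.c.b.X) ⊢ -b-> t2
  t2 = c.b.(rec X. a.b.c.b.X) ⊢ -c-> t3
  t3 = b.(rec X. a.b.c.b.X) ⊢ -b-> t4
  t4 = rec X. a.b.c.b.X ⊢ -a-> t1
Coarsest stable partition (strong bisimilarity classes):
  B0 = {s0, t0, t4}
  B1 = {s1, t1}
  B2 = {s2, t2}
  B3 = {s3, t3}
s0 ∈ B0, t0 ∈ B0 → same block
Bisimilar ⇒ trace-equivalent.

trace-equivalent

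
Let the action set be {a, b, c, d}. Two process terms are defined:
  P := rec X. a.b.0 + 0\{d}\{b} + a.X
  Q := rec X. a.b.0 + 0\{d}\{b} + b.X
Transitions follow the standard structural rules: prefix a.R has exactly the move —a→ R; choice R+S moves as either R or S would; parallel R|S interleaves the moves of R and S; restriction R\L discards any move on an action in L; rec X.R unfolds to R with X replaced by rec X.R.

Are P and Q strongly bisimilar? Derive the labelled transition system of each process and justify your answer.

P's transition system — 3 states:
  s0 = rec X. a.b.0 + 0\{d}\{b} + a.X | -a-> s0, -a-> s1
  s1 = b.0 | -b-> s2
  s2 = 0 | (no moves)
Q's transition system — 3 states:
  t0 = rec X. a.b.0 + 0\{d}\{b} + b.X | -a-> t1, -b-> t0
  t1 = b.0 | -b-> t2
  t2 = 0 | (no moves)
Bisimilarity quotient blocks:
  B0 = {s0}
  B1 = {s1, t1}
  B2 = {s2, t2}
  B3 = {t0}
s0 ∈ B0, t0 ∈ B3 → different blocks

NO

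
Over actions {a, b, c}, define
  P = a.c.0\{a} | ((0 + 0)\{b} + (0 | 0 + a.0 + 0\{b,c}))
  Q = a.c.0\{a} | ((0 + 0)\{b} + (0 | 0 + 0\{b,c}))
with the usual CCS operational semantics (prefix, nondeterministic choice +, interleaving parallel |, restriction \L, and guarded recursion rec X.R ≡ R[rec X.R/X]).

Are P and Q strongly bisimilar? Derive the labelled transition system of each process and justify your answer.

NO

Reachable graph of P (6 states):
  p0 = a.c.0\{a} | ((0 + 0)\{b} + (0 | 0 + a.0 + 0\{b,c})) :: --a--▸ p1, --a--▸ p2
  p1 = a.c.0\{a} | 0 :: --a--▸ p3
  p2 = c.0\{a} | ((0 + 0)\{b} + (0 | 0 + a.0 + 0\{b,c})) :: --a--▸ p3, --c--▸ p4
  p3 = c.0\{a} | 0 :: --c--▸ p5
  p4 = 0\{a} | ((0 + 0)\{b} + (0 | 0 + a.0 + 0\{b,c})) :: --a--▸ p5
  p5 = 0\{a} | 0 :: ∅
Reachable graph of Q (3 states):
  q0 = a.c.0\{a} | ((0 + 0)\{b} + (0 | 0 + 0\{b,c})) :: --a--▸ q1
  q1 = c.0\{a} | ((0 + 0)\{b} + (0 | 0 + 0\{b,c})) :: --c--▸ q2
  q2 = 0\{a} | ((0 + 0)\{b} + (0 | 0 + 0\{b,c})) :: ∅
Coarsest stable partition (strong bisimilarity classes):
  B0 = {p0}
  B1 = {p1, q0}
  B2 = {p3, q1}
  B3 = {p5, q2}
  B4 = {p2}
  B5 = {p4}
p0 ∈ B0, q0 ∈ B1 → different blocks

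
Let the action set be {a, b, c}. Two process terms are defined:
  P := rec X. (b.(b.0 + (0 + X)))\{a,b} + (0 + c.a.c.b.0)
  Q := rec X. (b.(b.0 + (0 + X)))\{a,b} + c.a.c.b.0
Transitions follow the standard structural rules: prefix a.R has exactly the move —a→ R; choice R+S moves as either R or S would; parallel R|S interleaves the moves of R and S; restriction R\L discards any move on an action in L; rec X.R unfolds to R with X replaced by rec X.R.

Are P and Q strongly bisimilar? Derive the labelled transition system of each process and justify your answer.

YES

Reachable graph of P (5 states):
  p0 = rec X. (b.(b.0 + (0 + X)))\{a,b} + (0 + c.a.c.b.0) | =c=> p1
  p1 = a.c.b.0 | =a=> p2
  p2 = c.b.0 | =c=> p3
  p3 = b.0 | =b=> p4
  p4 = 0 | deadlocked
Reachable graph of Q (5 states):
  q0 = rec X. (b.(b.0 + (0 + X)))\{a,b} + c.a.c.b.0 | =c=> q1
  q1 = a.c.b.0 | =a=> q2
  q2 = c.b.0 | =c=> q3
  q3 = b.0 | =b=> q4
  q4 = 0 | deadlocked
Coarsest stable partition (strong bisimilarity classes):
  B0 = {p0, q0}
  B1 = {p1, q1}
  B2 = {p2, q2}
  B3 = {p3, q3}
  B4 = {p4, q4}
p0 ∈ B0, q0 ∈ B0 → same block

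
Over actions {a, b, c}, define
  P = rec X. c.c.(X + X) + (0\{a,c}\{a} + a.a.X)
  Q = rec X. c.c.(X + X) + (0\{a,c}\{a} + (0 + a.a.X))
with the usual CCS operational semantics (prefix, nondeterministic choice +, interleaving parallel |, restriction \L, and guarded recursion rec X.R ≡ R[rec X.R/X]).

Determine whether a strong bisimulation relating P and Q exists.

bisimilar

Reachable graph of P (4 states):
  p0 = rec X. c.c.(X + X) + (0\{a,c}\{a} + a.a.X) has moves --a--▸ p1, --c--▸ p2
  p1 = a.(rec X. c.c.(X + X) + (0\{a,c}\{a} + a.a.X)) has moves --a--▸ p0
  p2 = c.((rec X. c.c.(X + X) + (0\{a,c}\{a} + a.a.X)) + (rec X. c.c.(X + X) + (0\{a,c}\{a} + a.a.X))) has moves --c--▸ p3
  p3 = (rec X. c.c.(X + X) + (0\{a,c}\{a} + a.a.X)) + (rec X. c.c.(X + X) + (0\{a,c}\{a} + a.a.X)) has moves --a--▸ p1, --c--▸ p2
Reachable graph of Q (4 states):
  q0 = rec X. c.c.(X + X) + (0\{a,c}\{a} + (0 + a.a.X)) has moves --a--▸ q1, --c--▸ q2
  q1 = a.(rec X. c.c.(X + X) + (0\{a,c}\{a} + (0 + a.a.X))) has moves --a--▸ q0
  q2 = c.((rec X. c.c.(X + X) + (0\{a,c}\{a} + (0 + a.a.X))) + (rec X. c.c.(X + X) + (0\{a,c}\{a} + (0 + a.a.X)))) has moves --c--▸ q3
  q3 = (rec X. c.c.(X + X) + (0\{a,c}\{a} + (0 + a.a.X))) + (rec X. c.c.(X + X) + (0\{a,c}\{a} + (0 + a.a.X))) has moves --a--▸ q1, --c--▸ q2
Coarsest stable partition (strong bisimilarity classes):
  B0 = {p0, p3, q0, q3}
  B1 = {p1, q1}
  B2 = {p2, q2}
p0 ∈ B0, q0 ∈ B0 → same block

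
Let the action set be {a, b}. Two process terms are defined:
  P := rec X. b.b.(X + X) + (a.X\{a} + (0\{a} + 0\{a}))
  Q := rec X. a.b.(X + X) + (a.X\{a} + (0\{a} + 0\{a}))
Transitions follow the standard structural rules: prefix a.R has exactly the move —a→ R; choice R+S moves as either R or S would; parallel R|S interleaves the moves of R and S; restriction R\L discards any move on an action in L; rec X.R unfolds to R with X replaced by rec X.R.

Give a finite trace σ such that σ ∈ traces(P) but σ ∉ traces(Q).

P's transition system — 6 states:
  u0 = rec X. b.b.(X + X) + (a.X\{a} + (0\{a} + 0\{a})) | —a→ u1, —b→ u2
  u1 = (rec X. b.b.(X + X) + (a.X\{a} + (0\{a} + 0\{a})))\{a} | —b→ u3
  u2 = b.((rec X. b.b.(X + X) + (a.X\{a} + (0\{a} + 0\{a}))) + (rec X. b.b.(X + X) + (a.X\{a} + (0\{a} + 0\{a})))) | —b→ u4
  u3 = (b.((rec X. b.b.(X + X) + (a.X\{a} + (0\{a} + 0\{a}))) + (rec X. b.b.(X + X) + (a.X\{a} + (0\{a} + 0\{a})))))\{a} | —b→ u5
  u4 = (rec X. b.b.(X + X) + (a.X\{a} + (0\{a} + 0\{a}))) + (rec X. b.b.(X + X) + (a.X\{a} + (0\{a} + 0\{a}))) | —a→ u1, —b→ u2
  u5 = ((rec X. b.b.(X + X) + (a.X\{a} + (0\{a} + 0\{a}))) + (rec X. b.b.(X + X) + (a.X\{a} + (0\{a} + 0\{a}))))\{a} | —b→ u3
Q's transition system — 4 states:
  v0 = rec X. a.b.(X + X) + (a.X\{a} + (0\{a} + 0\{a})) | —a→ v1, —a→ v2
  v1 = (rec X. a.b.(X + X) + (a.X\{a} + (0\{a} + 0\{a})))\{a} | stopped
  v2 = b.((rec X. a.b.(X + X) + (a.X\{a} + (0\{a} + 0\{a}))) + (rec X. a.b.(X + X) + (a.X\{a} + (0\{a} + 0\{a})))) | —b→ v3
  v3 = (rec X. a.b.(X + X) + (a.X\{a} + (0\{a} + 0\{a}))) + (rec X. a.b.(X + X) + (a.X\{a} + (0\{a} + 0\{a}))) | —a→ v1, —a→ v2
Executing b from P (initial set {u0}):
  step 1 (b): {u2}
  — P admits the full trace.
Executing b from Q (initial set {v0}):
  step 1 (b): ∅  — Q cannot continue

b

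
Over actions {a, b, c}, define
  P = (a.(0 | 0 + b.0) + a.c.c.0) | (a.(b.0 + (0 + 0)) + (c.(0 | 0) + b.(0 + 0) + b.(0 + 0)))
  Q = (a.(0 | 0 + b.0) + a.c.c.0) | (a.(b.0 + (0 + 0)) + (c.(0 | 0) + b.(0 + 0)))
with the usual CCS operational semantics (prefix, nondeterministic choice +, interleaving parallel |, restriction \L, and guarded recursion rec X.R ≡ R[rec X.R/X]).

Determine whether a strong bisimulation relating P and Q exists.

P's transition system — 25 states:
  p0 = (a.(0 | 0 + b.0) + a.c.c.0) | (a.(b.0 + (0 + 0)) + (c.(0 | 0) + b.(0 + 0) + b.(0 + 0))) :: ··a··> p1, ··a··> p2, ··a··> p3, ··b··> p4, ··c··> p5
  p1 = (0 | 0 + b.0) | (a.(b.0 + (0 + 0)) + (c.(0 | 0) + b.(0 + 0) + b.(0 + 0))) :: ··a··> p6, ··b··> p7, ··b··> p8, ··c··> p9
  p2 = (a.(0 | 0 + b.0) + a.c.c.0) | (b.0 + (0 + 0)) :: ··a··> p10, ··a··> p6, ··b··> p11
  p3 = c.c.0 | (a.(b.0 + (0 + 0)) + (c.(0 | 0) + b.(0 + 0) + b.(0 + 0))) :: ··a··> p10, ··b··> p12, ··c··> p13, ··c··> p14
  p4 = (a.(0 | 0 + b.0) + a.c.c.0) | (0 + 0) :: ··a··> p12, ··a··> p7
  p5 = (a.(0 | 0 + b.0) + a.c.c.0) | (0 | 0) :: ··a··> p14, ··a··> p9
  p6 = (0 | 0 + b.0) | (b.0 + (0 + 0)) :: ··b··> p15, ··b··> p16
  p7 = (0 | 0 + b.0) | (0 + 0) :: ··b··> p17
  p8 = 0 | (a.(b.0 + (0 + 0)) + (c.(0 | 0) + b.(0 + 0) + b.(0 + 0))) :: ··a··> p16, ··b··> p17, ··c··> p18
  p9 = (0 | 0 + b.0) | (0 | 0) :: ··b··> p18
  p10 = c.c.0 | (b.0 + (0 + 0)) :: ··b··> p19, ··c··> p20
  p11 = (a.(0 | 0 + b.0) + a.c.c.0) | 0 :: ··a··> p15, ··a··> p19
  p12 = c.c.0 | (0 + 0) :: ··c··> p21
  p13 = c.0 | (a.(b.0 + (0 + 0)) + (c.(0 | 0) + b.(0 + 0) + b.(0 + 0))) :: ··a··> p20, ··b··> p21, ··c··> p22, ··c··> p8
  p14 = c.c.0 | (0 | 0) :: ··c··> p22
  p15 = (0 | 0 + b.0) | 0 :: ··b··> p23
  p16 = 0 | (b.0 + (0 + 0)) :: ··b··> p23
  p17 = 0 | (0 + 0) :: (no moves)
  p18 = 0 | (0 | 0) :: (no moves)
  p19 = c.c.0 | 0 :: ··c··> p24
  p20 = c.0 | (b.0 + (0 + 0)) :: ··b··> p24, ··c··> p16
  p21 = c.0 | (0 + 0) :: ··c··> p17
  p22 = c.0 | (0 | 0) :: ··c··> p18
  p23 = 0 | 0 :: (no moves)
  p24 = c.0 | 0 :: ··c··> p23
Q's transition system — 25 states:
  q0 = (a.(0 | 0 + b.0) + a.c.c.0) | (a.(b.0 + (0 + 0)) + (c.(0 | 0) + b.(0 + 0))) :: ··a··> q1, ··a··> q2, ··a··> q3, ··b··> q4, ··c··> q5
  q1 = (0 | 0 + b.0) | (a.(b.0 + (0 + 0)) + (c.(0 | 0) + b.(0 + 0))) :: ··a··> q6, ··b··> q7, ··b··> q8, ··c··> q9
  q2 = (a.(0 | 0 + b.0) + a.c.c.0) | (b.0 + (0 + 0)) :: ··a··> q10, ··a··> q6, ··b··> q11
  q3 = c.c.0 | (a.(b.0 + (0 + 0)) + (c.(0 | 0) + b.(0 + 0))) :: ··a··> q10, ··b··> q12, ··c··> q13, ··c··> q14
  q4 = (a.(0 | 0 + b.0) + a.c.c.0) | (0 + 0) :: ··a··> q12, ··a··> q7
  q5 = (a.(0 | 0 + b.0) + a.c.c.0) | (0 | 0) :: ··a··> q14, ··a··> q9
  q6 = (0 | 0 + b.0) | (b.0 + (0 + 0)) :: ··b··> q15, ··b··> q16
  q7 = (0 | 0 + b.0) | (0 + 0) :: ··b··> q17
  q8 = 0 | (a.(b.0 + (0 + 0)) + (c.(0 | 0) + b.(0 + 0))) :: ··a··> q16, ··b··> q17, ··c··> q18
  q9 = (0 | 0 + b.0) | (0 | 0) :: ··b··> q18
  q10 = c.c.0 | (b.0 + (0 + 0)) :: ··b··> q19, ··c··> q20
  q11 = (a.(0 | 0 + b.0) + a.c.c.0) | 0 :: ··a··> q15, ··a··> q19
  q12 = c.c.0 | (0 + 0) :: ··c··> q21
  q13 = c.0 | (a.(b.0 + (0 + 0)) + (c.(0 | 0) + b.(0 + 0))) :: ··a··> q20, ··b··> q21, ··c··> q22, ··c··> q8
  q14 = c.c.0 | (0 | 0) :: ··c··> q22
  q15 = (0 | 0 + b.0) | 0 :: ··b··> q23
  q16 = 0 | (b.0 + (0 + 0)) :: ··b··> q23
  q17 = 0 | (0 + 0) :: (no moves)
  q18 = 0 | (0 | 0) :: (no moves)
  q19 = c.c.0 | 0 :: ··c··> q24
  q20 = c.0 | (b.0 + (0 + 0)) :: ··b··> q24, ··c··> q16
  q21 = c.0 | (0 + 0) :: ··c··> q17
  q22 = c.0 | (0 | 0) :: ··c··> q18
  q23 = 0 | 0 :: (no moves)
  q24 = c.0 | 0 :: ··c··> q23
Coarsest stable partition (strong bisimilarity classes):
  B0 = {p0, q0}
  B1 = {p11, p4, p5, q11, q4, q5}
  B2 = {p12, p14, p19, q12, q14, q19}
  B3 = {p21, p22, p24, q21, q22, q24}
  B4 = {p17, p18, p23, q17, q18, q23}
  B5 = {p15, p16, p7, p9, q15, q16, q7, q9}
  B6 = {p2, q2}
  B7 = {p6, q6}
  B8 = {p10, q10}
  B9 = {p20, q20}
  B10 = {p3, q3}
  B11 = {p13, q13}
  B12 = {p8, q8}
  B13 = {p1, q1}
p0 ∈ B0, q0 ∈ B0 → same block

P ~ Q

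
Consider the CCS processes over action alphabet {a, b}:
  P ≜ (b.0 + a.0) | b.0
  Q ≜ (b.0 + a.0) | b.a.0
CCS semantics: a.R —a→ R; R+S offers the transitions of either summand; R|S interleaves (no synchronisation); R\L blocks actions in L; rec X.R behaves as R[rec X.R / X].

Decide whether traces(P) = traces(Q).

NO — witness ⟨aba⟩

P's transition system — 4 states:
  s0 = (b.0 + a.0) | b.0 ⊢ -a-> s1, -b-> s1, -b-> s2
  s1 = 0 | b.0 ⊢ -b-> s3
  s2 = (b.0 + a.0) | 0 ⊢ -a-> s3, -b-> s3
  s3 = 0 | 0 ⊢ ∅
Q's transition system — 6 states:
  t0 = (b.0 + a.0) | b.a.0 ⊢ -a-> t1, -b-> t1, -b-> t2
  t1 = 0 | b.a.0 ⊢ -b-> t3
  t2 = (b.0 + a.0) | a.0 ⊢ -a-> t3, -a-> t4, -b-> t3
  t3 = 0 | a.0 ⊢ -a-> t5
  t4 = (b.0 + a.0) | 0 ⊢ -a-> t5, -b-> t5
  t5 = 0 | 0 ⊢ ∅
Trace ⟨aba⟩ through Q, begin at {t0}:
  step 1 (a): {t1}
  step 2 (b): {t3}
  step 3 (a): {t5}
  Q completes σ.
Trace ⟨aba⟩ through P, begin at {s0}:
  step 1 (a): {s1}
  step 2 (b): {s3}
  step 3 (a): no successor for P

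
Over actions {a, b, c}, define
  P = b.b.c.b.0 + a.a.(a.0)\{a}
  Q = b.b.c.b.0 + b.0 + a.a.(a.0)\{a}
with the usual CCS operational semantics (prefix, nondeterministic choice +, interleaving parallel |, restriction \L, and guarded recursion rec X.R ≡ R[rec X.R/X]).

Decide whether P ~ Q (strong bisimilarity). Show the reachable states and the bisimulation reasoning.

not bisimilar

LTS(P): 7 reachable states
  m0 = b.b.c.b.0 + a.a.(a.0)\{a} ⊢ --a--▸ m1, --b--▸ m2
  m1 = a.(a.0)\{a} ⊢ --a--▸ m3
  m2 = b.c.b.0 ⊢ --b--▸ m4
  m3 = (a.0)\{a} ⊢ ·
  m4 = c.b.0 ⊢ --c--▸ m5
  m5 = b.0 ⊢ --b--▸ m6
  m6 = 0 ⊢ ·
LTS(Q): 7 reachable states
  n0 = b.b.c.b.0 + b.0 + a.a.(a.0)\{a} ⊢ --a--▸ n1, --b--▸ n2, --b--▸ n3
  n1 = a.(a.0)\{a} ⊢ --a--▸ n4
  n2 = 0 ⊢ ·
  n3 = b.c.b.0 ⊢ --b--▸ n5
  n4 = (a.0)\{a} ⊢ ·
  n5 = c.b.0 ⊢ --c--▸ n6
  n6 = b.0 ⊢ --b--▸ n2
Coarsest stable partition (strong bisimilarity classes):
  B0 = {m0}
  B1 = {m2, n3}
  B2 = {m4, n5}
  B3 = {m5, n6}
  B4 = {m3, m6, n2, n4}
  B5 = {m1, n1}
  B6 = {n0}
m0 ∈ B0, n0 ∈ B6 → different blocks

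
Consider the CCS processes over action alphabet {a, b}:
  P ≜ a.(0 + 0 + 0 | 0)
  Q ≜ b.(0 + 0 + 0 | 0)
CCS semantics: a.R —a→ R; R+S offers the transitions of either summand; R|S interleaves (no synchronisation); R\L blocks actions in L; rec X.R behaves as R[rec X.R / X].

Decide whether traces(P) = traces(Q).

P's transition system — 2 states:
  u0 = a.(0 + 0 + 0 | 0) → --a--▸ u1
  u1 = 0 + 0 + 0 | 0 → deadlocked
Q's transition system — 2 states:
  v0 = b.(0 + 0 + 0 | 0) → --b--▸ v1
  v1 = 0 + 0 + 0 | 0 → deadlocked
Executing a from P (initial set {u0}):
  [1] a ⇒ {u1}
  ✓ P
Executing a from Q (initial set {v0}):
  [1] a ⇒ ∅ (Q stuck)

trace-distinct — witness ⟨a⟩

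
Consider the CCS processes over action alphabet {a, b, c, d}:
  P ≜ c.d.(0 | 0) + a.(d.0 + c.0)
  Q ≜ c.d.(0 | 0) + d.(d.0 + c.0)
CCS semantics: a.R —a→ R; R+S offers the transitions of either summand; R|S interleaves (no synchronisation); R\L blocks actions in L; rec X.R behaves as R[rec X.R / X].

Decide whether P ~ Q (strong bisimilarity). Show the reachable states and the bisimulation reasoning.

LTS(P): 5 reachable states
  m0 = c.d.(0 | 0) + a.(d.0 + c.0) :: =a=> m1, =c=> m2
  m1 = d.0 + c.0 :: =c=> m3, =d=> m3
  m2 = d.(0 | 0) :: =d=> m4
  m3 = 0 :: ·
  m4 = 0 | 0 :: ·
LTS(Q): 5 reachable states
  n0 = c.d.(0 | 0) + d.(d.0 + c.0) :: =c=> n1, =d=> n2
  n1 = d.(0 | 0) :: =d=> n3
  n2 = d.0 + c.0 :: =c=> n4, =d=> n4
  n3 = 0 | 0 :: ·
  n4 = 0 :: ·
Partition-refinement fixed point:
  B0 = {m0}
  B1 = {m1, n2}
  B2 = {m3, m4, n3, n4}
  B3 = {m2, n1}
  B4 = {n0}
m0 ∈ B0, n0 ∈ B4 → different blocks

NO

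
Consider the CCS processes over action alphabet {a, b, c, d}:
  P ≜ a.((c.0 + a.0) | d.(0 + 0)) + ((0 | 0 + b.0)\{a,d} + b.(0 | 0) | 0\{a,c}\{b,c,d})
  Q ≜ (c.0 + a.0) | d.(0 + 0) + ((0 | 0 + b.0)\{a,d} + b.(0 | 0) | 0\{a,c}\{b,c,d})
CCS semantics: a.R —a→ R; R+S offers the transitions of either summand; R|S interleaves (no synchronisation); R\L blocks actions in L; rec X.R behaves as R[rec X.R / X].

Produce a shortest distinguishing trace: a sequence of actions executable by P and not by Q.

aa

P's transition system — 7 states:
  s0 = a.((c.0 + a.0) | d.(0 + 0)) + ((0 | 0 + b.0)\{a,d} + b.(0 | 0) | 0\{a,c}\{b,c,d}) :: -a-> s1, -b-> s2, -b-> s3
  s1 = (c.0 + a.0) | d.(0 + 0) :: -a-> s4, -c-> s4, -d-> s5
  s2 = 0 | 0 | 0\{a,c}\{b,c,d} :: deadlocked
  s3 = 0\{a,d} :: deadlocked
  s4 = 0 | d.(0 + 0) :: -d-> s6
  s5 = (c.0 + a.0) | (0 + 0) :: -a-> s6, -c-> s6
  s6 = 0 | (0 + 0) :: deadlocked
Q's transition system — 6 states:
  t0 = (c.0 + a.0) | d.(0 + 0) + ((0 | 0 + b.0)\{a,d} + b.(0 | 0) | 0\{a,c}\{b,c,d}) :: -a-> t1, -b-> t2, -b-> t3, -c-> t1, -d-> t4
  t1 = 0 | d.(0 + 0) :: -d-> t5
  t2 = 0 | 0 | 0\{a,c}\{b,c,d} :: deadlocked
  t3 = 0\{a,d} :: deadlocked
  t4 = (c.0 + a.0) | (0 + 0) :: -a-> t5, -c-> t5
  t5 = 0 | (0 + 0) :: deadlocked
Executing aa from P (initial set {s0}):
  [1] a ⇒ {s1}
  [2] a ⇒ {s4}
  P completes σ.
Executing aa from Q (initial set {t0}):
  [1] a ⇒ {t1}
  [2] a ⇒ ∅ (Q stuck)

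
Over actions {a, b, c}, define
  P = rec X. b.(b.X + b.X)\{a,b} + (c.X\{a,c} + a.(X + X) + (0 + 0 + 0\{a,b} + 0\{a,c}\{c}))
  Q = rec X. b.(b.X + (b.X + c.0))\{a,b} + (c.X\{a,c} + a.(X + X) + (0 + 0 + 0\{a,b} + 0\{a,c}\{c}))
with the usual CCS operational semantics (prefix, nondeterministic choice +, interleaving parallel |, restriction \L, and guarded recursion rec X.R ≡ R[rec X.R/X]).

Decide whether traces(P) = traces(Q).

trace-distinct — witness ⟨bc⟩

P's transition system — 5 states:
  p0 = rec X. b.(b.X + b.X)\{a,b} + (c.X\{a,c} + a.(X + X) + (0 + 0 + 0\{a,b} + 0\{a,c}\{c})) ⊢ —a→ p1, —b→ p2, —c→ p3
  p1 = (rec X. b.(b.X + b.X)\{a,b} + (c.X\{a,c} + a.(X + X) + (0 + 0 + 0\{a,b} + 0\{a,c}\{c}))) + (rec X. b.(b.X + b.X)\{a,b} + (c.X\{a,c} + a.(X + X) + (0 + 0 + 0\{a,b} + 0\{a,c}\{c}))) ⊢ —a→ p1, —b→ p2, —c→ p3
  p2 = (b.(rec X. b.(b.X + b.X)\{a,b} + (c.X\{a,c} + a.(X + X) + (0 + 0 + 0\{a,b} + 0\{a,c}\{c}))) + b.(rec X. b.(b.X + b.X)\{a,b} + (c.X\{a,c} + a.(X + X) + (0 + 0 + 0\{a,b} + 0\{a,c}\{c}))))\{a,b} ⊢ deadlocked
  p3 = (rec X. b.(b.X + b.X)\{a,b} + (c.X\{a,c} + a.(X + X) + (0 + 0 + 0\{a,b} + 0\{a,c}\{c})))\{a,c} ⊢ —b→ p4
  p4 = (b.(rec X. b.(b.X + b.X)\{a,b} + (c.X\{a,c} + a.(X + X) + (0 + 0 + 0\{a,b} + 0\{a,c}\{c}))) + b.(rec X. b.(b.X + b.X)\{a,b} + (c.X\{a,c} + a.(X + X) + (0 + 0 + 0\{a,b} + 0\{a,c}\{c}))))\{a,b}\{a,c} ⊢ deadlocked
Q's transition system — 6 states:
  q0 = rec X. b.(b.X + (b.X + c.0))\{a,b} + (c.X\{a,c} + a.(X + X) + (0 + 0 + 0\{a,b} + 0\{a,c}\{c})) ⊢ —a→ q1, —b→ q2, —c→ q3
  q1 = (rec X. b.(b.X + (b.X + c.0))\{a,b} + (c.X\{a,c} + a.(X + X) + (0 + 0 + 0\{a,b} + 0\{a,c}\{c}))) + (rec X. b.(b.X + (b.X + c.0))\{a,b} + (c.X\{a,c} + a.(X + X) + (0 + 0 + 0\{a,b} + 0\{a,c}\{c}))) ⊢ —a→ q1, —b→ q2, —c→ q3
  q2 = (b.(rec X. b.(b.X + (b.X + c.0))\{a,b} + (c.X\{a,c} + a.(X + X) + (0 + 0 + 0\{a,b} + 0\{a,c}\{c}))) + (b.(rec X. b.(b.X + (b.X + c.0))\{a,b} + (c.X\{a,c} + a.(X + X) + (0 + 0 + 0\{a,b} + 0\{a,c}\{c}))) + c.0))\{a,b} ⊢ —c→ q4
  q3 = (rec X. b.(b.X + (b.X + c.0))\{a,b} + (c.X\{a,c} + a.(X + X) + (0 + 0 + 0\{a,b} + 0\{a,c}\{c})))\{a,c} ⊢ —b→ q5
  q4 = 0\{a,b} ⊢ deadlocked
  q5 = (b.(rec X. b.(b.X + (b.X + c.0))\{a,b} + (c.X\{a,c} + a.(X + X) + (0 + 0 + 0\{a,b} + 0\{a,c}\{c}))) + (b.(rec X. b.(b.X + (b.X + c.0))\{a,b} + (c.X\{a,c} + a.(X + X) + (0 + 0 + 0\{a,b} + 0\{a,c}\{c}))) + c.0))\{a,b}\{a,c} ⊢ deadlocked
Trace ⟨bc⟩ through Q, begin at {q0}:
  after b @ step 1: {q2}
  after c @ step 2: {q4}
  Q completes σ.
Trace ⟨bc⟩ through P, begin at {p0}:
  after b @ step 1: {p2}
  after c @ step 2: ∅  — P cannot continue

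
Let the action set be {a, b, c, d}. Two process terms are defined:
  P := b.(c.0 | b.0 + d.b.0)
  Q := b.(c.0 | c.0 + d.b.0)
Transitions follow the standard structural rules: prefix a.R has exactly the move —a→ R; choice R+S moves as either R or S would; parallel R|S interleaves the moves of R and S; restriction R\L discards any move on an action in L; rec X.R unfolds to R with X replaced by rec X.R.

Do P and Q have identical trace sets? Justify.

trace-distinct — witness ⟨bb⟩

P's transition system — 7 states:
  p0 = b.(c.0 | b.0 + d.b.0) → --b--▸ p1
  p1 = c.0 | b.0 + d.b.0 → --b--▸ p2, --c--▸ p3, --d--▸ p4
  p2 = c.0 | 0 → --c--▸ p5
  p3 = 0 | b.0 → --b--▸ p5
  p4 = b.0 → --b--▸ p6
  p5 = 0 | 0 → ∅
  p6 = 0 → ∅
Q's transition system — 7 states:
  q0 = b.(c.0 | c.0 + d.b.0) → --b--▸ q1
  q1 = c.0 | c.0 + d.b.0 → --c--▸ q2, --c--▸ q3, --d--▸ q4
  q2 = 0 | c.0 → --c--▸ q5
  q3 = c.0 | 0 → --c--▸ q5
  q4 = b.0 → --b--▸ q6
  q5 = 0 | 0 → ∅
  q6 = 0 → ∅
Executing bb from P (initial set {p0}):
  after b @ step 1: {p1}
  after b @ step 2: {p2}
  P completes σ.
Executing bb from Q (initial set {q0}):
  after b @ step 1: {q1}
  after b @ step 2: ∅  — Q cannot continue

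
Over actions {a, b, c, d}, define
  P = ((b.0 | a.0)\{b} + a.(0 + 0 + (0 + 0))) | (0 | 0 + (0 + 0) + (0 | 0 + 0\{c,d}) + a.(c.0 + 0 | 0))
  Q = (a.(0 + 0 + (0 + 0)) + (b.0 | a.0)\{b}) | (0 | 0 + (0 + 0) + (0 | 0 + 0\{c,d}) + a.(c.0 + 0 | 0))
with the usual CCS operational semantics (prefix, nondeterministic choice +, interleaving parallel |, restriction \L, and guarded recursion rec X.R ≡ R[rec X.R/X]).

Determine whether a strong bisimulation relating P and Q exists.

LTS(P): 9 reachable states
  u0 = ((b.0 | a.0)\{b} + a.(0 + 0 + (0 + 0))) | (0 | 0 + (0 + 0) + (0 | 0 + 0\{c,d}) + a.(c.0 + 0 | 0)) → =a=> u1, =a=> u2, =a=> u3
  u1 = ((b.0 | a.0)\{b} + a.(0 + 0 + (0 + 0))) | (c.0 + 0 | 0) → =a=> u4, =a=> u5, =c=> u6
  u2 = (0 + 0 + (0 + 0)) | (0 | 0 + (0 + 0) + (0 | 0 + 0\{c,d}) + a.(c.0 + 0 | 0)) → =a=> u4
  u3 = (b.0 | 0)\{b} | (0 | 0 + (0 + 0) + (0 | 0 + 0\{c,d}) + a.(c.0 + 0 | 0)) → =a=> u5
  u4 = (0 + 0 + (0 + 0)) | (c.0 + 0 | 0) → =c=> u7
  u5 = (b.0 | 0)\{b} | (c.0 + 0 | 0) → =c=> u8
  u6 = ((b.0 | a.0)\{b} + a.(0 + 0 + (0 + 0))) | 0 → =a=> u7, =a=> u8
  u7 = (0 + 0 + (0 + 0)) | 0 → ∅
  u8 = (b.0 | 0)\{b} | 0 → ∅
LTS(Q): 9 reachable states
  v0 = (a.(0 + 0 + (0 + 0)) + (b.0 | a.0)\{b}) | (0 | 0 + (0 + 0) + (0 | 0 + 0\{c,d}) + a.(c.0 + 0 | 0)) → =a=> v1, =a=> v2, =a=> v3
  v1 = (0 + 0 + (0 + 0)) | (0 | 0 + (0 + 0) + (0 | 0 + 0\{c,d}) + a.(c.0 + 0 | 0)) → =a=> v4
  v2 = (a.(0 + 0 + (0 + 0)) + (b.0 | a.0)\{b}) | (c.0 + 0 | 0) → =a=> v4, =a=> v5, =c=> v6
  v3 = (b.0 | 0)\{b} | (0 | 0 + (0 + 0) + (0 | 0 + 0\{c,d}) + a.(c.0 + 0 | 0)) → =a=> v5
  v4 = (0 + 0 + (0 + 0)) | (c.0 + 0 | 0) → =c=> v7
  v5 = (b.0 | 0)\{b} | (c.0 + 0 | 0) → =c=> v8
  v6 = (a.(0 + 0 + (0 + 0)) + (b.0 | a.0)\{b}) | 0 → =a=> v7, =a=> v8
  v7 = (0 + 0 + (0 + 0)) | 0 → ∅
  v8 = (b.0 | 0)\{b} | 0 → ∅
Bisimilarity quotient blocks:
  B0 = {u0, v0}
  B1 = {u2, u3, v1, v3}
  B2 = {u4, u5, v4, v5}
  B3 = {u7, u8, v7, v8}
  B4 = {u1, v2}
  B5 = {u6, v6}
u0 ∈ B0, v0 ∈ B0 → same block

bisimilar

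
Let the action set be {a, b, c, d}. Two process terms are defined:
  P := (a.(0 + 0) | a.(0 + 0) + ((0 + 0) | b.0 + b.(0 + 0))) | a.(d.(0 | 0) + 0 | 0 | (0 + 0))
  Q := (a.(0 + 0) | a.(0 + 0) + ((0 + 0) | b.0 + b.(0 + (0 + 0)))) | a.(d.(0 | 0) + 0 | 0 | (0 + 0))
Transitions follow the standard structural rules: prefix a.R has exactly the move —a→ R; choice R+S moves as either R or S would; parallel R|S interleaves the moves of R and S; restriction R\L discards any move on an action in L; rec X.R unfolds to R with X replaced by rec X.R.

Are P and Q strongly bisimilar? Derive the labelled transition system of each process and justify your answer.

Reachable graph of P (18 states):
  p0 = (a.(0 + 0) | a.(0 + 0) + ((0 + 0) | b.0 + b.(0 + 0))) | a.(d.(0 | 0) + 0 | 0 | (0 + 0)) → =a=> p1, =a=> p2, =a=> p3, =b=> p4, =b=> p5
  p1 = (0 + 0) | a.(0 + 0) | a.(d.(0 | 0) + 0 | 0 | (0 + 0)) → =a=> p6, =a=> p7
  p2 = (a.(0 + 0) | a.(0 + 0) + ((0 + 0) | b.0 + b.(0 + 0))) | (d.(0 | 0) + 0 | 0 | (0 + 0)) → =a=> p7, =a=> p8, =b=> p10, =b=> p9, =d=> p11
  p3 = a.(0 + 0) | (0 + 0) | a.(d.(0 | 0) + 0 | 0 | (0 + 0)) → =a=> p6, =a=> p8
  p4 = (0 + 0) | 0 | a.(d.(0 | 0) + 0 | 0 | (0 + 0)) → =a=> p10
  p5 = (0 + 0) | a.(d.(0 | 0) + 0 | 0 | (0 + 0)) → =a=> p9
  p6 = (0 + 0) | (0 + 0) | a.(d.(0 | 0) + 0 | 0 | (0 + 0)) → =a=> p12
  p7 = (0 + 0) | a.(0 + 0) | (d.(0 | 0) + 0 | 0 | (0 + 0)) → =a=> p12, =d=> p13
  p8 = a.(0 + 0) | (0 + 0) | (d.(0 | 0) + 0 | 0 | (0 + 0)) → =a=> p12, =d=> p14
  p9 = (0 + 0) | (d.(0 | 0) + 0 | 0 | (0 + 0)) → =d=> p15
  p10 = (0 + 0) | 0 | (d.(0 | 0) + 0 | 0 | (0 + 0)) → =d=> p16
  p11 = (a.(0 + 0) | a.(0 + 0) + ((0 + 0) | b.0 + b.(0 + 0))) | (0 | 0) → =a=> p13, =a=> p14, =b=> p15, =b=> p16
  p12 = (0 + 0) | (0 + 0) | (d.(0 | 0) + 0 | 0 | (0 + 0)) → =d=> p17
  p13 = (0 + 0) | a.(0 + 0) | (0 | 0) → =a=> p17
  p14 = a.(0 + 0) | (0 + 0) | (0 | 0) → =a=> p17
  p15 = (0 + 0) | (0 | 0) → ·
  p16 = (0 + 0) | 0 | (0 | 0) → ·
  p17 = (0 + 0) | (0 + 0) | (0 | 0) → ·
Reachable graph of Q (18 states):
  q0 = (a.(0 + 0) | a.(0 + 0) + ((0 + 0) | b.0 + b.(0 + (0 + 0)))) | a.(d.(0 | 0) + 0 | 0 | (0 + 0)) → =a=> q1, =a=> q2, =a=> q3, =b=> q4, =b=> q5
  q1 = (0 + 0) | a.(0 + 0) | a.(d.(0 | 0) + 0 | 0 | (0 + 0)) → =a=> q6, =a=> q7
  q2 = (a.(0 + 0) | a.(0 + 0) + ((0 + 0) | b.0 + b.(0 + (0 + 0)))) | (d.(0 | 0) + 0 | 0 | (0 + 0)) → =a=> q7, =a=> q8, =b=> q10, =b=> q9, =d=> q11
  q3 = a.(0 + 0) | (0 + 0) | a.(d.(0 | 0) + 0 | 0 | (0 + 0)) → =a=> q6, =a=> q8
  q4 = (0 + (0 + 0)) | a.(d.(0 | 0) + 0 | 0 | (0 + 0)) → =a=> q9
  q5 = (0 + 0) | 0 | a.(d.(0 | 0) + 0 | 0 | (0 + 0)) → =a=> q10
  q6 = (0 + 0) | (0 + 0) | a.(d.(0 | 0) + 0 | 0 | (0 + 0)) → =a=> q12
  q7 = (0 + 0) | a.(0 + 0) | (d.(0 | 0) + 0 | 0 | (0 + 0)) → =a=> q12, =d=> q13
  q8 = a.(0 + 0) | (0 + 0) | (d.(0 | 0) + 0 | 0 | (0 + 0)) → =a=> q12, =d=> q14
  q9 = (0 + (0 + 0)) | (d.(0 | 0) + 0 | 0 | (0 + 0)) → =d=> q15
  q10 = (0 + 0) | 0 | (d.(0 | 0) + 0 | 0 | (0 + 0)) → =d=> q16
  q11 = (a.(0 + 0) | a.(0 + 0) + ((0 + 0) | b.0 + b.(0 + (0 + 0)))) | (0 | 0) → =a=> q13, =a=> q14, =b=> q15, =b=> q16
  q12 = (0 + 0) | (0 + 0) | (d.(0 | 0) + 0 | 0 | (0 + 0)) → =d=> q17
  q13 = (0 + 0) | a.(0 + 0) | (0 | 0) → =a=> q17
  q14 = a.(0 + 0) | (0 + 0) | (0 | 0) → =a=> q17
  q15 = (0 + (0 + 0)) | (0 | 0) → ·
  q16 = (0 + 0) | 0 | (0 | 0) → ·
  q17 = (0 + 0) | (0 + 0) | (0 | 0) → ·
Bisimilarity quotient blocks:
  B0 = {p0, q0}
  B1 = {p4, p5, p6, q4, q5, q6}
  B2 = {p10, p12, p9, q10, q12, q9}
  B3 = {p15, p16, p17, q15, q16, q17}
  B4 = {p2, q2}
  B5 = {p11, q11}
  B6 = {p13, p14, q13, q14}
  B7 = {p7, p8, q7, q8}
  B8 = {p1, p3, q1, q3}
p0 ∈ B0, q0 ∈ B0 → same block

P ~ Q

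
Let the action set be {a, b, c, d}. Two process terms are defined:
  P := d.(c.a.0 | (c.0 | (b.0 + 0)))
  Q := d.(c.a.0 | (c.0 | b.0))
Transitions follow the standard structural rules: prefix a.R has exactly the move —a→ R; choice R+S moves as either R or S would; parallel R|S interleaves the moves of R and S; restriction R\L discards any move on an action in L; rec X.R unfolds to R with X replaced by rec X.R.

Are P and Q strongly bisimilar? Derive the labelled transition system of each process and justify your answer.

bisimilar

LTS(P): 13 reachable states
  m0 = d.(c.a.0 | (c.0 | (b.0 + 0))) | --d--▸ m1
  m1 = c.a.0 | (c.0 | (b.0 + 0)) | --b--▸ m2, --c--▸ m3, --c--▸ m4
  m2 = c.a.0 | (c.0 | 0) | --c--▸ m5, --c--▸ m6
  m3 = a.0 | (c.0 | (b.0 + 0)) | --a--▸ m7, --b--▸ m5, --c--▸ m8
  m4 = c.a.0 | (0 | (b.0 + 0)) | --b--▸ m6, --c--▸ m8
  m5 = a.0 | (c.0 | 0) | --a--▸ m9, --c--▸ m10
  m6 = c.a.0 | (0 | 0) | --c--▸ m10
  m7 = 0 | (c.0 | (b.0 + 0)) | --b--▸ m9, --c--▸ m11
  m8 = a.0 | (0 | (b.0 + 0)) | --a--▸ m11, --b--▸ m10
  m9 = 0 | (c.0 | 0) | --c--▸ m12
  m10 = a.0 | (0 | 0) | --a--▸ m12
  m11 = 0 | (0 | (b.0 + 0)) | --b--▸ m12
  m12 = 0 | (0 | 0) | (no moves)
LTS(Q): 13 reachable states
  n0 = d.(c.a.0 | (c.0 | b.0)) | --d--▸ n1
  n1 = c.a.0 | (c.0 | b.0) | --b--▸ n2, --c--▸ n3, --c--▸ n4
  n2 = c.a.0 | (c.0 | 0) | --c--▸ n5, --c--▸ n6
  n3 = a.0 | (c.0 | b.0) | --a--▸ n7, --b--▸ n5, --c--▸ n8
  n4 = c.a.0 | (0 | b.0) | --b--▸ n6, --c--▸ n8
  n5 = a.0 | (c.0 | 0) | --a--▸ n9, --c--▸ n10
  n6 = c.a.0 | (0 | 0) | --c--▸ n10
  n7 = 0 | (c.0 | b.0) | --b--▸ n9, --c--▸ n11
  n8 = a.0 | (0 | b.0) | --a--▸ n11, --b--▸ n10
  n9 = 0 | (c.0 | 0) | --c--▸ n12
  n10 = a.0 | (0 | 0) | --a--▸ n12
  n11 = 0 | (0 | b.0) | --b--▸ n12
  n12 = 0 | (0 | 0) | (no moves)
Partition-refinement fixed point:
  B0 = {m0, n0}
  B1 = {m1, n1}
  B2 = {m2, n2}
  B3 = {m5, n5}
  B4 = {m10, n10}
  B5 = {m12, n12}
  B6 = {m9, n9}
  B7 = {m6, n6}
  B8 = {m4, n4}
  B9 = {m8, n8}
  B10 = {m11, n11}
  B11 = {m3, n3}
  B12 = {m7, n7}
m0 ∈ B0, n0 ∈ B0 → same block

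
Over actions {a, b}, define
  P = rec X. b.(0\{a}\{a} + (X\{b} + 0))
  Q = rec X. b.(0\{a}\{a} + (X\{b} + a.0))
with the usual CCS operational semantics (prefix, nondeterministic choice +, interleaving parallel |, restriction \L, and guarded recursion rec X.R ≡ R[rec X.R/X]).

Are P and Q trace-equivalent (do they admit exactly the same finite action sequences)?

LTS(P): 2 reachable states
  p0 = rec X. b.(0\{a}\{a} + (X\{b} + 0)) ⊢ ··b··> p1
  p1 = 0\{a}\{a} + ((rec X. b.(0\{a}\{a} + (X\{b} + 0)))\{b} + 0) ⊢ ∅
LTS(Q): 3 reachable states
  q0 = rec X. b.(0\{a}\{a} + (X\{b} + a.0)) ⊢ ··b··> q1
  q1 = 0\{a}\{a} + ((rec X. b.(0\{a}\{a} + (X\{b} + a.0)))\{b} + a.0) ⊢ ··a··> q2
  q2 = 0 ⊢ ∅
Run σ = ⟨ba⟩ on Q: start {q0}
  [1] b ⇒ {q1}
  [2] a ⇒ {q2}
  — Q admits the full trace.
Run σ = ⟨ba⟩ on P: start {p0}
  [1] b ⇒ {p1}
  [2] a ⇒ ∅  — P cannot continue

traces(P) ≠ traces(Q) — witness ⟨ba⟩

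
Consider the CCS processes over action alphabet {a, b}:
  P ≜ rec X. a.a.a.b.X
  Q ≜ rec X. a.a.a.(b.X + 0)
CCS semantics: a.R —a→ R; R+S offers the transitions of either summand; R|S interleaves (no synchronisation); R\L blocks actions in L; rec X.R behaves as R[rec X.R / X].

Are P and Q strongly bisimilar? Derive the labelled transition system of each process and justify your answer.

LTS(P): 4 reachable states
  p0 = rec X. a.a.a.b.X → ··a··> p1
  p1 = a.a.b.(rec X. a.a.a.b.X) → ··a··> p2
  p2 = a.b.(rec X. a.a.a.b.X) → ··a··> p3
  p3 = b.(rec X. a.a.a.b.X) → ··b··> p0
LTS(Q): 4 reachable states
  q0 = rec X. a.a.a.(b.X + 0) → ··a··> q1
  q1 = a.a.(b.(rec X. a.a.a.(b.X + 0)) + 0) → ··a··> q2
  q2 = a.(b.(rec X. a.a.a.(b.X + 0)) + 0) → ··a··> q3
  q3 = b.(rec X. a.a.a.(b.X + 0)) + 0 → ··b··> q0
Partition-refinement fixed point:
  B0 = {p0, q0}
  B1 = {p1, q1}
  B2 = {p2, q2}
  B3 = {p3, q3}
p0 ∈ B0, q0 ∈ B0 → same block

P ~ Q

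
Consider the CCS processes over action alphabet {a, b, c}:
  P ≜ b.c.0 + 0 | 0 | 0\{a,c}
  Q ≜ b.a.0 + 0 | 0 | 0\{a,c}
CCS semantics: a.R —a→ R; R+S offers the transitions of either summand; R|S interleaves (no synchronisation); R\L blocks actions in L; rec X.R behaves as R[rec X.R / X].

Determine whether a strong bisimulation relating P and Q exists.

not bisimilar

P's transition system — 3 states:
  p0 = b.c.0 + 0 | 0 | 0\{a,c} | -b-> p1
  p1 = c.0 | -c-> p2
  p2 = 0 | (no moves)
Q's transition system — 3 states:
  q0 = b.a.0 + 0 | 0 | 0\{a,c} | -b-> q1
  q1 = a.0 | -a-> q2
  q2 = 0 | (no moves)
Bisimilarity quotient blocks:
  B0 = {p0}
  B1 = {p1}
  B2 = {p2, q2}
  B3 = {q0}
  B4 = {q1}
p0 ∈ B0, q0 ∈ B3 → different blocks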